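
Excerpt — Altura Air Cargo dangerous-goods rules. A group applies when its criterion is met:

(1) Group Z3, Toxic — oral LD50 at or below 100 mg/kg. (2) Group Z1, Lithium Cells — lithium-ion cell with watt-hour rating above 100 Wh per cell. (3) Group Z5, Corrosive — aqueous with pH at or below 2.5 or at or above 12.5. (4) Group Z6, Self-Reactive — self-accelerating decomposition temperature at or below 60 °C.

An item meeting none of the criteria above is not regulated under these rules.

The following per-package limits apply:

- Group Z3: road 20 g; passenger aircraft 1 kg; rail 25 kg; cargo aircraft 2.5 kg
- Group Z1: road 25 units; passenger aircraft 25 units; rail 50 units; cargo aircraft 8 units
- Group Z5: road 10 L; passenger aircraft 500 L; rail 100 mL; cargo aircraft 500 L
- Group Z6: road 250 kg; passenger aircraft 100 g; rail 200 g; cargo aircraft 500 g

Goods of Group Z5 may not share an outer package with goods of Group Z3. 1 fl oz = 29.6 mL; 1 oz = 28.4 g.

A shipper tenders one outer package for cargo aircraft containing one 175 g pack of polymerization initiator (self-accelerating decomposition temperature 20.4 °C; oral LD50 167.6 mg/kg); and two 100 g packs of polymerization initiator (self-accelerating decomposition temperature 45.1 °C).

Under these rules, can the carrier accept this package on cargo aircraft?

Yes

Polymerization initiator: self-accelerating decomposition temperature 20.4 °C ≤ 60 °C → Group Z6 (Self-Reactive).
Self-accelerating decomposition temperature 45.1 °C meets the Group Z6 criterion (Self-Reactive), so the polymerization initiator is Group Z6.
Group Z6 net quantity: 175 g + (two 100 g packs = 200 g) = 375 g.
That is within the Group Z6 cargo aircraft limit of 500 g.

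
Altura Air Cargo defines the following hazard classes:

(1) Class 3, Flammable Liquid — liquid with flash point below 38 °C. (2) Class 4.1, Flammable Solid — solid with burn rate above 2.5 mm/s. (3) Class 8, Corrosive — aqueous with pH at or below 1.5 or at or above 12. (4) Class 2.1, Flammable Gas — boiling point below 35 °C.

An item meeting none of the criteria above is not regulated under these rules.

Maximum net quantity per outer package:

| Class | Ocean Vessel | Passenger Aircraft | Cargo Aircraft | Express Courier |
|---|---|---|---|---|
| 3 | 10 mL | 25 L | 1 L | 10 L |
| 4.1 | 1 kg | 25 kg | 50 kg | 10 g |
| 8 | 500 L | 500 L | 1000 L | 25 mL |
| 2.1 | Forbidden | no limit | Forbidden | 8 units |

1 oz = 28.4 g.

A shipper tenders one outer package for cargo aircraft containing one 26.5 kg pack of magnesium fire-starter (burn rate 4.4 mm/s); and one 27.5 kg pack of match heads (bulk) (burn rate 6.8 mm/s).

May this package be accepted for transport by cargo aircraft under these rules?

Burn rate 4.4 mm/s meets the Class 4.1 criterion (Flammable Solid), so the magnesium fire-starter is Class 4.1.
Burn rate 6.8 mm/s meets the Class 4.1 criterion (Flammable Solid), so the match heads (bulk) are Class 4.1.
Class 4.1 net quantity: 26.5 kg + 27.5 kg = 54 kg.
54 kg > 50 kg (cargo aircraft limit, Class 4.1) — over the limit.

No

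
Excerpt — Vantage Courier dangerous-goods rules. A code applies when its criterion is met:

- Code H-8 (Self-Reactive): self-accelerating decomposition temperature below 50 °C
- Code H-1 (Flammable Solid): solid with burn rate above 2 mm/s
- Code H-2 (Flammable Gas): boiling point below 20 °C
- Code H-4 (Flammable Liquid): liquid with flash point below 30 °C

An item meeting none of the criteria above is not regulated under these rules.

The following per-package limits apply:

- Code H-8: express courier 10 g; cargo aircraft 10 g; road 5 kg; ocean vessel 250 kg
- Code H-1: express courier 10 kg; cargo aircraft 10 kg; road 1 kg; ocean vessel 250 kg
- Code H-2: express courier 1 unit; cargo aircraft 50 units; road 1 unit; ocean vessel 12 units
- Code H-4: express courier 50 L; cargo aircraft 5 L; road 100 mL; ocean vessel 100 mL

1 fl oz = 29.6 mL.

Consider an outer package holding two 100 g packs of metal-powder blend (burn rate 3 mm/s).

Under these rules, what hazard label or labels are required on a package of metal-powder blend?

The metal-powder blend has burn rate 3 mm/s, which is > 2 mm/s, so it is Code H-1 (Flammable Solid).
Only the Code H-1 label is required.

Code H-1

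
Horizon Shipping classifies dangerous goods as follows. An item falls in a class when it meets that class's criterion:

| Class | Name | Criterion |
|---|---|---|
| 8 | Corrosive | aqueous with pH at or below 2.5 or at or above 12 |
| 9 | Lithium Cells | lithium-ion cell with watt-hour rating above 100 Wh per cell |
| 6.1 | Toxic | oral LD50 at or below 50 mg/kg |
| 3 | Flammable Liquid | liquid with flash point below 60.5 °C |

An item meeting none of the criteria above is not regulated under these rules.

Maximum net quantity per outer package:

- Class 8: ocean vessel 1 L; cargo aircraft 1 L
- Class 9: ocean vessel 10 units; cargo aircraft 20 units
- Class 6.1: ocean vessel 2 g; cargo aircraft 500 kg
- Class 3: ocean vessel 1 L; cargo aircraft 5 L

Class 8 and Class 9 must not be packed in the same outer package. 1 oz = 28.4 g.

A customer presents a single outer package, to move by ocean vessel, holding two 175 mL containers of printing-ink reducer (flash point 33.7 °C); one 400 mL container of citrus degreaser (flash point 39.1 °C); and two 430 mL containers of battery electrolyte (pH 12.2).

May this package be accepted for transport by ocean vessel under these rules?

Printing-ink reducer: flash point 33.7 °C < 60.5 °C → Class 3 (Flammable Liquid).
Flash point 39.1 °C meets the Class 3 criterion (Flammable Liquid), so the citrus degreaser is Class 3.
Battery electrolyte: pH 12.2 ≥ 12 → Class 8 (Corrosive).
Total Class 3: (two 175 mL containers = 350 mL) + 400 mL = 750 mL.
750 mL is within the ocean vessel limit of 1 L for Class 3.
Class 8 quantity: two 430 mL containers = 860 mL.
860 mL ≤ 1 L (ocean vessel limit, Class 8) — within limit.
The segregation rule (Class 8 with Class 9) does not apply to Class 3 with Class 8.
Every hazard class is within its ocean vessel limit and no segregation rule is violated.

Yes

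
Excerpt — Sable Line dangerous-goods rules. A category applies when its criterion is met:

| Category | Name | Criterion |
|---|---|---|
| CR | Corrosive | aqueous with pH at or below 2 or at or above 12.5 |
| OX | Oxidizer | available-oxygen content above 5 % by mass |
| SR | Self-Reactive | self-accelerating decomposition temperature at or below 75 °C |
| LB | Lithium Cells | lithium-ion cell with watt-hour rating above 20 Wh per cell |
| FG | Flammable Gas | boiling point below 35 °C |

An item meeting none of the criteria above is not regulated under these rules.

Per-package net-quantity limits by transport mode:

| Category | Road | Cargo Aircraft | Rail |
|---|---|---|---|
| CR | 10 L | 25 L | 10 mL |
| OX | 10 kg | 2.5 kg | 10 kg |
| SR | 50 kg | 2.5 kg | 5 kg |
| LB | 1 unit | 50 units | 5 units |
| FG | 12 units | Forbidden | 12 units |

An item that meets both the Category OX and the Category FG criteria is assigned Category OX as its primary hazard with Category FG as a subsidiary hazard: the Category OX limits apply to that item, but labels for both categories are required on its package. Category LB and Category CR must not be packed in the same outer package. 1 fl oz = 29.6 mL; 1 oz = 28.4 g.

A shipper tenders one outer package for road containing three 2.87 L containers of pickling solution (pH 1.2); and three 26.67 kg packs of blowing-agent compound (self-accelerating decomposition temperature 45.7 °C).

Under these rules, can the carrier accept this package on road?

No

The pickling solution has pH 1.2, which is ≤ 2, so it is Category CR (Corrosive).
The blowing-agent compound has self-accelerating decomposition temperature 45.7 °C, which is ≤ 75 °C, so it is Category SR (Self-Reactive).
Category SR quantity: three 26.67 kg packs = 80.01 kg.
80.01 kg > 50 kg (road limit, Category SR) — over the limit.
Category CR quantity: three 2.87 L containers = 8.61 L.
8.61 L ≤ 10 L (road limit, Category CR) — within limit.
The segregation rule (Category LB with Category CR) does not apply to Category SR with Category CR.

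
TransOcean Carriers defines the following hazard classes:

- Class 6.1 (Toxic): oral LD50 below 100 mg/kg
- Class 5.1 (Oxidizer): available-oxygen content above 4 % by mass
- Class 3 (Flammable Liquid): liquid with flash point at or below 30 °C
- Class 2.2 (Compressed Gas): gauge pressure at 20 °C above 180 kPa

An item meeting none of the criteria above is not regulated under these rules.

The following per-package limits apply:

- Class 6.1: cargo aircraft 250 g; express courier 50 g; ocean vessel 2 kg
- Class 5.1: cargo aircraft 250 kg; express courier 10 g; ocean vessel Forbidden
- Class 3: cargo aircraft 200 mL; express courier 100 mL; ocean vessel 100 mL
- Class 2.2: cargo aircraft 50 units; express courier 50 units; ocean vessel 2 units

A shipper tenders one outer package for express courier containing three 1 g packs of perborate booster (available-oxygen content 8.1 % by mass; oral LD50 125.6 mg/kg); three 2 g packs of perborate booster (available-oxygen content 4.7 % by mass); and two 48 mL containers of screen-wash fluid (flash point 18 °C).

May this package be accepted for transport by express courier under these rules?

The perborate booster has available-oxygen content 8.1 % by mass, which is > 4 % by mass, so it is Class 5.1 (Oxidizer).
With available-oxygen content 4.7 % by mass (> 4 % by mass), the perborate booster falls in Class 5.1.
Flash point 18 °C meets the Class 3 criterion (Flammable Liquid), so the screen-wash fluid is Class 3.
Class 5.1 net quantity: (three 1 g packs = 3 g) + (three 2 g packs = 6 g) = 9 g.
9 g is within the express courier limit of 10 g for Class 5.1.
Class 3 quantity: two 48 mL containers = 96 mL.
96 mL is within the express courier limit of 100 mL for Class 3.
Every hazard class is within its express courier limit and no segregation rule is violated.

Yes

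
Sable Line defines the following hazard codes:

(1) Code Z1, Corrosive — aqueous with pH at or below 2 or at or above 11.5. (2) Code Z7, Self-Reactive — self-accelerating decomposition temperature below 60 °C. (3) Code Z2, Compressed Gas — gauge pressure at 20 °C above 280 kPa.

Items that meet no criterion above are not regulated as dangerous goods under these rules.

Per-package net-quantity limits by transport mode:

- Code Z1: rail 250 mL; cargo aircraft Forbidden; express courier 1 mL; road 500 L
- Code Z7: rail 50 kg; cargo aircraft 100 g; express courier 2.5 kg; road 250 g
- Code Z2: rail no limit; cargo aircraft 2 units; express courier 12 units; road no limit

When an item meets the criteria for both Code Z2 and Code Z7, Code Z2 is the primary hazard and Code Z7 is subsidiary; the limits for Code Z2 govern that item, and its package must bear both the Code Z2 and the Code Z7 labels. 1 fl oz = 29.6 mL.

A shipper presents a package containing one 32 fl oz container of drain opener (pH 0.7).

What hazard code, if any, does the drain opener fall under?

Code Z1

The drain opener has pH 0.7, which is ≤ 2, so it is Code Z1 (Corrosive).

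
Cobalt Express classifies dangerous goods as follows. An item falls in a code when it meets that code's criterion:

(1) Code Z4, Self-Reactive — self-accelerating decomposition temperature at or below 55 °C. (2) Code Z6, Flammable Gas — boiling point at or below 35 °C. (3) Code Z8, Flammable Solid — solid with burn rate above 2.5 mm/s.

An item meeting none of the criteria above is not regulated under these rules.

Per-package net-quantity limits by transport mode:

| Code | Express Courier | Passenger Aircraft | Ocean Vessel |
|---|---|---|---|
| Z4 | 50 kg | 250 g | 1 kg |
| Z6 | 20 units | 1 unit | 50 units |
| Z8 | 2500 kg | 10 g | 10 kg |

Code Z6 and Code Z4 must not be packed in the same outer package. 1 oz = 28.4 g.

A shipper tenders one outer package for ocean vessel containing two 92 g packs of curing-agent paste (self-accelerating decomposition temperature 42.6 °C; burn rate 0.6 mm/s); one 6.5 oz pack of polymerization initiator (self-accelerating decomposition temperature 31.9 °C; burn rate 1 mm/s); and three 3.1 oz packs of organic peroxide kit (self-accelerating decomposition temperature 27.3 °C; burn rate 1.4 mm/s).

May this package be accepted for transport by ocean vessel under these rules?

Yes

Self-accelerating decomposition temperature 42.6 °C meets the Code Z4 criterion (Self-Reactive), so the curing-agent paste is Code Z4.
Self-accelerating decomposition temperature 31.9 °C meets the Code Z4 criterion (Self-Reactive), so the polymerization initiator is Code Z4.
Self-accelerating decomposition temperature 27.3 °C meets the Code Z4 criterion (Self-Reactive), so the organic peroxide kit is Code Z4.
Code Z4 net quantity: (two 92 g packs = 184 g) + (one 6.5 oz pack = 184.6 g) + (three 3.1 oz packs = 264.12 g) = 632.72 g.
632.72 g is within the ocean vessel limit of 1 kg for Code Z4.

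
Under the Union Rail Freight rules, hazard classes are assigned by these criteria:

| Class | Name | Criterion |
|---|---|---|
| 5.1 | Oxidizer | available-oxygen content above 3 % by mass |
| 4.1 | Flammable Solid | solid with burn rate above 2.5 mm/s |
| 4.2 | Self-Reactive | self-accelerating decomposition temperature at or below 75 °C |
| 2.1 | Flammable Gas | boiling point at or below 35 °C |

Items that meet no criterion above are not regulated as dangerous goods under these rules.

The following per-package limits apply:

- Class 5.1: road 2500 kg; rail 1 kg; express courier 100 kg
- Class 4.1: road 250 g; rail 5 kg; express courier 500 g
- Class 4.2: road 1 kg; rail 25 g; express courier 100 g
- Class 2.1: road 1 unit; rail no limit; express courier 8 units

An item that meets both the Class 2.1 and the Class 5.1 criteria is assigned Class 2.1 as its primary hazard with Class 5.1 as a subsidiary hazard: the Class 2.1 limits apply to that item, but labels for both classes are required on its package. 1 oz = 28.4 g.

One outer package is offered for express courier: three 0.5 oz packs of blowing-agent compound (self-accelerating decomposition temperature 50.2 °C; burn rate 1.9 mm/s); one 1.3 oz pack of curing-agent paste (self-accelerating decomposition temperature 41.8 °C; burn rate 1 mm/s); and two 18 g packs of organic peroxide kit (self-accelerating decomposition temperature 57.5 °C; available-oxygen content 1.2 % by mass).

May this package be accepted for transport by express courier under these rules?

No

Blowing-agent compound: self-accelerating decomposition temperature 50.2 °C ≤ 75 °C → Class 4.2 (Self-Reactive).
With self-accelerating decomposition temperature 41.8 °C (≤ 75 °C), the curing-agent paste falls in Class 4.2.
With self-accelerating decomposition temperature 57.5 °C (≤ 75 °C), the organic peroxide kit falls in Class 4.2.
Class 4.2 net quantity: (three 0.5 oz packs = 42.6 g) + (one 1.3 oz pack = 36.92 g) + (two 18 g packs = 36 g) = 115.52 g.
115.52 g exceeds the express courier limit of 100 g for Class 4.2.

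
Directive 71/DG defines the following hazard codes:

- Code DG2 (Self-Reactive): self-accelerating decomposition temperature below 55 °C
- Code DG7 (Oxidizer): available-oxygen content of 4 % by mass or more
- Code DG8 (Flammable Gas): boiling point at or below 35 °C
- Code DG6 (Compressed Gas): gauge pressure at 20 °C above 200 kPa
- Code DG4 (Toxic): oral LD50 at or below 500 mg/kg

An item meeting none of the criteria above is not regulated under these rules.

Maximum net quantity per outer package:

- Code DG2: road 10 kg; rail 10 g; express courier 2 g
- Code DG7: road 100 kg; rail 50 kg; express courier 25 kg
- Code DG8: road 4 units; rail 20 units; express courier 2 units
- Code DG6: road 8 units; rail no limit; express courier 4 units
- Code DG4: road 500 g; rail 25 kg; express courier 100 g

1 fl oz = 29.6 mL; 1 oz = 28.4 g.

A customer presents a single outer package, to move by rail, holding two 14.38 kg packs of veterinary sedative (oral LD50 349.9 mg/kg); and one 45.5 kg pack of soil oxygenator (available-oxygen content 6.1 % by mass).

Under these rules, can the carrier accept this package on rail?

No

The veterinary sedative has oral LD50 349.9 mg/kg, which is ≤ 500 mg/kg, so it is Code DG4 (Toxic).
With available-oxygen content 6.1 % by mass (≥ 4 % by mass), the soil oxygenator falls in Code DG7.
Code DG7 quantity: 45.5 kg.
45.5 kg ≤ 50 kg (rail limit, Code DG7) — within limit.
Code DG4 quantity: two 14.38 kg packs = 28.76 kg.
That exceeds the Code DG4 rail limit of 25 kg.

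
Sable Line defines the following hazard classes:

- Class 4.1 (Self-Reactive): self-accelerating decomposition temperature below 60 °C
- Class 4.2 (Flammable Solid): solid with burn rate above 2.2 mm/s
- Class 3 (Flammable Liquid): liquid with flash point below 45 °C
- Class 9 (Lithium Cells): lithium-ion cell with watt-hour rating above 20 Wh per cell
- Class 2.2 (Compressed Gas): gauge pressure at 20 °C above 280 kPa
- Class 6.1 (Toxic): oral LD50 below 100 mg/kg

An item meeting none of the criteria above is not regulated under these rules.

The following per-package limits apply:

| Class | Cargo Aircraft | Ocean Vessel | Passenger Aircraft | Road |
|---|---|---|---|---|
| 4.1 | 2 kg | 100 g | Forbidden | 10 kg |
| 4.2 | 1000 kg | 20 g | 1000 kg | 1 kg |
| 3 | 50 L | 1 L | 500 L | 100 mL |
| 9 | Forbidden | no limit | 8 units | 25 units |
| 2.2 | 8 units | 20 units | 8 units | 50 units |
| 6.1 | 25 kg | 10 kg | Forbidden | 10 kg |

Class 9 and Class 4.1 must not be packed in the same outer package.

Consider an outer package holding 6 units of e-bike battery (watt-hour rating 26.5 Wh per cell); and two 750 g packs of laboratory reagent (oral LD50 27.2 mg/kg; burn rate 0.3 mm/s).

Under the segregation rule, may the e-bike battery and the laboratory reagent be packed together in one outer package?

The e-bike battery has watt-hour rating 26.5 Wh per cell, which is > 20 Wh per cell, so it is Class 9 (Lithium Cells).
The laboratory reagent has oral LD50 27.2 mg/kg, which is < 100 mg/kg, so it is Class 6.1 (Toxic).
No segregation rule bars Class 9 with Class 6.1.

Yes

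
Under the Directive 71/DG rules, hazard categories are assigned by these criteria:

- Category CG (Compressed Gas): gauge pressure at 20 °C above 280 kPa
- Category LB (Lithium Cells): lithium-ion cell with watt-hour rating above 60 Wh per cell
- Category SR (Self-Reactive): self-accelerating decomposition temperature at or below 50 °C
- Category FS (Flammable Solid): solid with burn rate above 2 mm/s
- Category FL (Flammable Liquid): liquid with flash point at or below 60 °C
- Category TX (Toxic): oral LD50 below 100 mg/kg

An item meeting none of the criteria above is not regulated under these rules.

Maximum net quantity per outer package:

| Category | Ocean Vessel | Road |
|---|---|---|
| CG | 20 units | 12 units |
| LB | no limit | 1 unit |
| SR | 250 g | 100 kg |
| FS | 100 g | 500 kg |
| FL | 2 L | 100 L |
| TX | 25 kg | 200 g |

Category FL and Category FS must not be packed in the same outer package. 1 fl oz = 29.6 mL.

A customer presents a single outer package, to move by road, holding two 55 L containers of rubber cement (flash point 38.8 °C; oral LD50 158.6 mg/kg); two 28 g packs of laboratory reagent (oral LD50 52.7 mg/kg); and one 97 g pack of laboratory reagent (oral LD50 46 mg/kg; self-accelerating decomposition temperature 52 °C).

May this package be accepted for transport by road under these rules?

No

Flash point 38.8 °C meets the Category FL criterion (Flammable Liquid), so the rubber cement is Category FL.
The laboratory reagent has oral LD50 52.7 mg/kg, which is < 100 mg/kg, so it is Category TX (Toxic).
The laboratory reagent has oral LD50 46 mg/kg, which is < 100 mg/kg, so it is Category TX (Toxic).
Category TX net quantity: (two 28 g packs = 56 g) + 97 g = 153 g.
That is within the Category TX road limit of 200 g.
Category FL quantity: two 55 L containers = 110 L.
110 L > 100 L (road limit, Category FL) — over the limit.
The segregation rule (Category FL with Category FS) does not apply to Category TX with Category FL.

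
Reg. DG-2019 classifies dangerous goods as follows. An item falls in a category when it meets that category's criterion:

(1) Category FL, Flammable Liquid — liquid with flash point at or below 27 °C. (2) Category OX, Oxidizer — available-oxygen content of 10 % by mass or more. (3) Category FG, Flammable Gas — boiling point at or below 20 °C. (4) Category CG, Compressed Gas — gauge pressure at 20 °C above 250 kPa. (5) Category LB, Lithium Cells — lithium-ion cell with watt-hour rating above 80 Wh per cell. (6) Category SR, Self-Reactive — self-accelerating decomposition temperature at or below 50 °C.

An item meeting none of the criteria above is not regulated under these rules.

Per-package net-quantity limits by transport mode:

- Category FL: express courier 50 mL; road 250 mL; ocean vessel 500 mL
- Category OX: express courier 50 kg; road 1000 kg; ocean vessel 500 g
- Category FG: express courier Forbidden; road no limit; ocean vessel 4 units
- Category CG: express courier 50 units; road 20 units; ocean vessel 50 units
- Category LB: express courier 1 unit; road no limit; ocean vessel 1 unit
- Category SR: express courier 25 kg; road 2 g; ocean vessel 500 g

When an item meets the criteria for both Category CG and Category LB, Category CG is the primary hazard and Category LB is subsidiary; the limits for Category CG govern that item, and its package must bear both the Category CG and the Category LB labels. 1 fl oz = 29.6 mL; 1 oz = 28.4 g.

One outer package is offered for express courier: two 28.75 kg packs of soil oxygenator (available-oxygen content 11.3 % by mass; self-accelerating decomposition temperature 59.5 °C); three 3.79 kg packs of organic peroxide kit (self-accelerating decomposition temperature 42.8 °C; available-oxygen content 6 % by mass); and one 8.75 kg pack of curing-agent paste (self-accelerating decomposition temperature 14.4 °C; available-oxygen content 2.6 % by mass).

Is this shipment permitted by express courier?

No

With available-oxygen content 11.3 % by mass (≥ 10 % by mass), the soil oxygenator falls in Category OX.
Organic peroxide kit: self-accelerating decomposition temperature 42.8 °C ≤ 50 °C → Category SR (Self-Reactive).
The curing-agent paste has self-accelerating decomposition temperature 14.4 °C, which is ≤ 50 °C, so it is Category SR (Self-Reactive).
Category OX quantity: two 28.75 kg packs = 57.5 kg.
That exceeds the Category OX express courier limit of 50 kg.
Category SR net quantity: (three 3.79 kg packs = 11.37 kg) + 8.75 kg = 20.12 kg.
That is within the Category SR express courier limit of 25 kg.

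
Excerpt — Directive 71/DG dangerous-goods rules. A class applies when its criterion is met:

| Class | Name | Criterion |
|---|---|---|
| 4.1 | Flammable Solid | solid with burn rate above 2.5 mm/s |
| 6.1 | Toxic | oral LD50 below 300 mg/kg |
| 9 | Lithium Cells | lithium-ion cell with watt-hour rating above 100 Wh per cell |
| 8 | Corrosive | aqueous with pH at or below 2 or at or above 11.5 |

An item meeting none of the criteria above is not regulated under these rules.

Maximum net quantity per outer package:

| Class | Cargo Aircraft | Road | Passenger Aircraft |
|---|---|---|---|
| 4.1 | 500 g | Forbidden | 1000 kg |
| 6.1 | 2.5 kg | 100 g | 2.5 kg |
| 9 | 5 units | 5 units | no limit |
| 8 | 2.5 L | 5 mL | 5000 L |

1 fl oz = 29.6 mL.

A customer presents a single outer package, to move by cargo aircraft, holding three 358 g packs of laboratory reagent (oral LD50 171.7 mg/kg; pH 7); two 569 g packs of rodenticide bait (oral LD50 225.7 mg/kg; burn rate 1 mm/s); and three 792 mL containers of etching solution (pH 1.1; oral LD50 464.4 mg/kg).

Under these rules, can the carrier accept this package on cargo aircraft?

Yes

The laboratory reagent has oral LD50 171.7 mg/kg, which is < 300 mg/kg, so it is Class 6.1 (Toxic).
With oral LD50 225.7 mg/kg (< 300 mg/kg), the rodenticide bait falls in Class 6.1.
pH 1.1 meets the Class 8 criterion (Corrosive), so the etching solution is Class 8.
Class 6.1 net quantity: (three 358 g packs = 1.074 kg) + (two 569 g packs = 1.138 kg) = 2.212 kg.
2.212 kg ≤ 2.5 kg (cargo aircraft limit, Class 6.1) — within limit.
Class 8 quantity: three 792 mL containers = 2.376 L.
That is within the Class 8 cargo aircraft limit of 2.5 L.
Every hazard class is within its cargo aircraft limit and no segregation rule is violated.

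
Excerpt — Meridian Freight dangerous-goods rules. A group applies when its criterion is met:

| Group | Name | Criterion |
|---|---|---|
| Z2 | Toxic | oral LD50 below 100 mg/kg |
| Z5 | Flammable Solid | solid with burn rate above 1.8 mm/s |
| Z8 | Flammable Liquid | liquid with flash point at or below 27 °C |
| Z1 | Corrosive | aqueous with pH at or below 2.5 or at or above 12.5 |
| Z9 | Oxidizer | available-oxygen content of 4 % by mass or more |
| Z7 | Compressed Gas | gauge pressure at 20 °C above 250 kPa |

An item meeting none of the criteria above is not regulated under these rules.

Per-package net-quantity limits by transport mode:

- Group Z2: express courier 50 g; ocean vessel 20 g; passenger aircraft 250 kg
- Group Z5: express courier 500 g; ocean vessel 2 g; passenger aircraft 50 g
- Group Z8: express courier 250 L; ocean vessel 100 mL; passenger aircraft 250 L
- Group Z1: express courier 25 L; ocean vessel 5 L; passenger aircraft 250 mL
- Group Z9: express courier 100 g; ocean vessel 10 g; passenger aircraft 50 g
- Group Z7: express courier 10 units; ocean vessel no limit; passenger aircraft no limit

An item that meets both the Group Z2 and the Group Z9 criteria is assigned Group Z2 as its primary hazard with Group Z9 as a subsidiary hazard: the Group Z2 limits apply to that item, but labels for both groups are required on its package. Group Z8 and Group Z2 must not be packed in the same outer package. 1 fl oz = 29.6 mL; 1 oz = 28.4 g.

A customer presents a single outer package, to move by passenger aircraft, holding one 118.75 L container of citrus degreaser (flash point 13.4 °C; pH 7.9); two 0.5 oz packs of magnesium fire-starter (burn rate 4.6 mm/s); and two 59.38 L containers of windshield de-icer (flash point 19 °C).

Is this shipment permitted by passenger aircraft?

Yes

With flash point 13.4 °C (≤ 27 °C), the citrus degreaser falls in Group Z8.
Magnesium fire-starter: burn rate 4.6 mm/s > 1.8 mm/s → Group Z5 (Flammable Solid).
Windshield de-icer: flash point 19 °C ≤ 27 °C → Group Z8 (Flammable Liquid).
Group Z8 net quantity: 118.75 L + (two 59.38 L containers = 118.76 L) = 237.51 L.
That is within the Group Z8 passenger aircraft limit of 250 L.
Group Z5 quantity: two 0.5 oz packs = 28.4 g.
28.4 g ≤ 50 g (passenger aircraft limit, Group Z5) — within limit.
The segregation rule (Group Z8 with Group Z2) does not apply to Group Z8 with Group Z5.
Every hazard group is within its passenger aircraft limit and no segregation rule is violated.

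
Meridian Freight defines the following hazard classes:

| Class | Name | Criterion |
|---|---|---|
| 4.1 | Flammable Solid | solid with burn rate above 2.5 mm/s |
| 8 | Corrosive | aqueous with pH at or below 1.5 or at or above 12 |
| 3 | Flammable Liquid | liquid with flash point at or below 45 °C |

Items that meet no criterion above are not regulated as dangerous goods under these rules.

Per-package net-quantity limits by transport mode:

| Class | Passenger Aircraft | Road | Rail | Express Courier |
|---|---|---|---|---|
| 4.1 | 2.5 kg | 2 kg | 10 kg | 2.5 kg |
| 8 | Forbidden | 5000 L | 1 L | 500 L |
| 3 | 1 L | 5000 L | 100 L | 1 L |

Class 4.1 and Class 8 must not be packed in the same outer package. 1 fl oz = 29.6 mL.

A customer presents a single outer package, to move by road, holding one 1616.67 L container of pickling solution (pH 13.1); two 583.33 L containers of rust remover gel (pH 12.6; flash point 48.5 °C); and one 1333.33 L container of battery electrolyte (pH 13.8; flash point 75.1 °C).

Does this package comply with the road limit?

Yes

With pH 13.1 (≥ 12), the pickling solution falls in Class 8.
pH 12.6 meets the Class 8 criterion (Corrosive), so the rust remover gel is Class 8.
pH 13.8 meets the Class 8 criterion (Corrosive), so the battery electrolyte is Class 8.
Total Class 8: 1616.67 L + (two 583.33 L containers = 1166.66 L) + 1333.33 L = 4116.66 L.
That is within the Class 8 road limit of 5000 L.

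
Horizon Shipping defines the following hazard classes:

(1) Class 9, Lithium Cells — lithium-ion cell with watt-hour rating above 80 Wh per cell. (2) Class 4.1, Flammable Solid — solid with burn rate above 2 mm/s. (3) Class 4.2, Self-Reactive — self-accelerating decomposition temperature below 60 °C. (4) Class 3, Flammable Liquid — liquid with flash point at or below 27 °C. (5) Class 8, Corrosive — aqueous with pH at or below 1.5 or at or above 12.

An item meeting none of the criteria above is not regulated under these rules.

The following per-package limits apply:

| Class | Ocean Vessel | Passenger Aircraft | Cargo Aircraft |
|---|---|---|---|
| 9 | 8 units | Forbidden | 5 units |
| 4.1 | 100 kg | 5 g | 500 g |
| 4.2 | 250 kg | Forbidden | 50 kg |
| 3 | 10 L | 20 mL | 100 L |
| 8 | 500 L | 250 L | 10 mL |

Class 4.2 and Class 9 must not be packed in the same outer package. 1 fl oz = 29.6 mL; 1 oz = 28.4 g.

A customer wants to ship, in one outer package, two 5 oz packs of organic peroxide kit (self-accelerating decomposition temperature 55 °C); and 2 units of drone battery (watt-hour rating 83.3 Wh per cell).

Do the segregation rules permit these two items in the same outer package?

No

Self-accelerating decomposition temperature 55 °C meets the Class 4.2 criterion (Self-Reactive), so the organic peroxide kit is Class 4.2.
The drone battery has watt-hour rating 83.3 Wh per cell, which is > 80 Wh per cell, so it is Class 9 (Lithium Cells).
Class 4.2 and Class 9 may not share an outer package.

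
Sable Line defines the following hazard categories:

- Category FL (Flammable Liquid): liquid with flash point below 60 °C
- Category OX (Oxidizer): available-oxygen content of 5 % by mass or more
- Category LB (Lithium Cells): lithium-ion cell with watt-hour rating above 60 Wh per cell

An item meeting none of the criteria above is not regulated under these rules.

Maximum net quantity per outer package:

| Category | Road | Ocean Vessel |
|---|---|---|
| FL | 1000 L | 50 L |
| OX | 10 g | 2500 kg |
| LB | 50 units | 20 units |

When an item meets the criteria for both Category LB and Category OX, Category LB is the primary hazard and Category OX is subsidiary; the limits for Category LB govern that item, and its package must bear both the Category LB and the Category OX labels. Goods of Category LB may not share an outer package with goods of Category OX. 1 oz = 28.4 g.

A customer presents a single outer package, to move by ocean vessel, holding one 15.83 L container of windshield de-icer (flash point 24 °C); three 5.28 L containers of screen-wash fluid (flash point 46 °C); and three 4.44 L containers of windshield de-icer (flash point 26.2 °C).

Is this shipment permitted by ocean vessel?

Yes

Flash point 24 °C meets the Category FL criterion (Flammable Liquid), so the windshield de-icer is Category FL.
Screen-wash fluid: flash point 46 °C < 60 °C → Category FL (Flammable Liquid).
The windshield de-icer has flash point 26.2 °C, which is < 60 °C, so it is Category FL (Flammable Liquid).
Category FL net quantity: 15.83 L + (three 5.28 L containers = 15.84 L) + (three 4.44 L containers = 13.32 L) = 44.99 L.
44.99 L ≤ 50 L (ocean vessel limit, Category FL) — within limit.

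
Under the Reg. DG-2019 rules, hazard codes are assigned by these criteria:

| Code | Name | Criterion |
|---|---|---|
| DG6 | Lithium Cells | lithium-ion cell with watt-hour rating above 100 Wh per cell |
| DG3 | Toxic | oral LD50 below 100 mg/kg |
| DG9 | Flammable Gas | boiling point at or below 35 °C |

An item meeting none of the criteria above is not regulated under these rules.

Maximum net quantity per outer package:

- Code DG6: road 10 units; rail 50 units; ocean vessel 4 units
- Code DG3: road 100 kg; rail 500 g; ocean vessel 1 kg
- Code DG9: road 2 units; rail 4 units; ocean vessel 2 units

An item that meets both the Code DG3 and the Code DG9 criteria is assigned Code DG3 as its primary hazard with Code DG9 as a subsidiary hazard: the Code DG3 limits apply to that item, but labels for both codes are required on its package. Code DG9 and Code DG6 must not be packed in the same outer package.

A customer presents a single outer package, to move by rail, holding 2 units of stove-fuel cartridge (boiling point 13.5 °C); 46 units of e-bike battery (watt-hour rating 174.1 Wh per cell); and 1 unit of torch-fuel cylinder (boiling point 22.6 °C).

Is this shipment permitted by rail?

The stove-fuel cartridge has boiling point 13.5 °C, which is ≤ 35 °C, so it is Code DG9 (Flammable Gas).
E-bike battery: watt-hour rating 174.1 Wh per cell > 100 Wh per cell → Code DG6 (Lithium Cells).
Boiling point 22.6 °C meets the Code DG9 criterion (Flammable Gas), so the torch-fuel cylinder is Code DG9.
Code DG9 net quantity: 2 units + 1 unit = 3 units.
3 units ≤ 4 units (rail limit, Code DG9) — within limit.
Code DG6 quantity: 46 units.
46 units ≤ 50 units (rail limit, Code DG6) — within limit.
Code DG9 and Code DG6 may not share an outer package.

No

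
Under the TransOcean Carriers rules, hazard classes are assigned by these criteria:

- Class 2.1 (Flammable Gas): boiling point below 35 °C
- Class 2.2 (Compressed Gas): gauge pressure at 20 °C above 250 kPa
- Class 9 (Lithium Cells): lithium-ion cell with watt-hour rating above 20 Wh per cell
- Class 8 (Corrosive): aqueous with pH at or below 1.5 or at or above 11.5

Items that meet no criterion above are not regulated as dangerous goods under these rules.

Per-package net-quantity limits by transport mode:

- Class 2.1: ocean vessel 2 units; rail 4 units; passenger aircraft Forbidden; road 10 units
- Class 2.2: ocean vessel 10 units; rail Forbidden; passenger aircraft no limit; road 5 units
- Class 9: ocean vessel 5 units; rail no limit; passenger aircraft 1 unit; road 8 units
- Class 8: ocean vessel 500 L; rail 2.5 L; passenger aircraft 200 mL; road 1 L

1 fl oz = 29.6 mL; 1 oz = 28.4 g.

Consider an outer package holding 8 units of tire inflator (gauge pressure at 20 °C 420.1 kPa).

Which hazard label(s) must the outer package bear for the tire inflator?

Gauge pressure at 20 °C 420.1 kPa meets the Class 2.2 criterion (Compressed Gas), so the tire inflator is Class 2.2.
Only the Class 2.2 label is required.

Class 2.2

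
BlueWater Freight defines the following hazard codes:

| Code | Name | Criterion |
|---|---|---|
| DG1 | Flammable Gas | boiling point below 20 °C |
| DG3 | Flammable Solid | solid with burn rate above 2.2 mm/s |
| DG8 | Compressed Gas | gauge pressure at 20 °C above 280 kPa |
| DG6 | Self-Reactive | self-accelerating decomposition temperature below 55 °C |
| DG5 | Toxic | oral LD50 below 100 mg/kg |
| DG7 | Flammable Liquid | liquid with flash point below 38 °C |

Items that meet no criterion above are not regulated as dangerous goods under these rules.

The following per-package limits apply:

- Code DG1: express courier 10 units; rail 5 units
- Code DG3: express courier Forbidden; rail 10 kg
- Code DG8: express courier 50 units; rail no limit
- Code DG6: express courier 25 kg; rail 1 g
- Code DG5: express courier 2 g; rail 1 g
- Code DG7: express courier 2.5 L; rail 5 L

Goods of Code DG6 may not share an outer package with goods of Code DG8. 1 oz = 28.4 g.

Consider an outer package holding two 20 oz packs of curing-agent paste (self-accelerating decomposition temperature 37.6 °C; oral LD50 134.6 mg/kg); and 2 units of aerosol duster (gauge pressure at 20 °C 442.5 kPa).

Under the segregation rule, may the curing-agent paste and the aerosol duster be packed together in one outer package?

The curing-agent paste has self-accelerating decomposition temperature 37.6 °C, which is < 55 °C, so it is Code DG6 (Self-Reactive).
Gauge pressure at 20 °C 442.5 kPa meets the Code DG8 criterion (Compressed Gas), so the aerosol duster is Code DG8.
Code DG6 and Code DG8 may not share an outer package.

No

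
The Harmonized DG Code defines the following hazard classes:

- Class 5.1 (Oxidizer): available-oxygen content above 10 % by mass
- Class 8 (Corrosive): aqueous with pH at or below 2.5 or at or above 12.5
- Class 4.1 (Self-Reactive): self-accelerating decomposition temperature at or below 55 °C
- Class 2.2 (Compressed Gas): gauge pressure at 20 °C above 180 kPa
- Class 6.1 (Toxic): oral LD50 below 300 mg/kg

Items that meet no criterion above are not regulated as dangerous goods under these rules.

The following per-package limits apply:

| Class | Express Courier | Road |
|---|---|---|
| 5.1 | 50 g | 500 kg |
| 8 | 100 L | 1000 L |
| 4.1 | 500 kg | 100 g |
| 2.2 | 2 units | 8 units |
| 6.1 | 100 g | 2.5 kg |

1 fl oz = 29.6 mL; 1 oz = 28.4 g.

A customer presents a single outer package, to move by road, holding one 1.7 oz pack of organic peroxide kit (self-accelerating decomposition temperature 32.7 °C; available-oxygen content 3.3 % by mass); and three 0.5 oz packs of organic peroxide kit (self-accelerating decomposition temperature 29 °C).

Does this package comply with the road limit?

Yes

With self-accelerating decomposition temperature 32.7 °C (≤ 55 °C), the organic peroxide kit falls in Class 4.1.
Self-accelerating decomposition temperature 29 °C meets the Class 4.1 criterion (Self-Reactive), so the organic peroxide kit is Class 4.1.
Total Class 4.1: (one 1.7 oz pack = 48.28 g) + (three 0.5 oz packs = 42.6 g) = 90.88 g.
90.88 g ≤ 100 g (road limit, Class 4.1) — within limit.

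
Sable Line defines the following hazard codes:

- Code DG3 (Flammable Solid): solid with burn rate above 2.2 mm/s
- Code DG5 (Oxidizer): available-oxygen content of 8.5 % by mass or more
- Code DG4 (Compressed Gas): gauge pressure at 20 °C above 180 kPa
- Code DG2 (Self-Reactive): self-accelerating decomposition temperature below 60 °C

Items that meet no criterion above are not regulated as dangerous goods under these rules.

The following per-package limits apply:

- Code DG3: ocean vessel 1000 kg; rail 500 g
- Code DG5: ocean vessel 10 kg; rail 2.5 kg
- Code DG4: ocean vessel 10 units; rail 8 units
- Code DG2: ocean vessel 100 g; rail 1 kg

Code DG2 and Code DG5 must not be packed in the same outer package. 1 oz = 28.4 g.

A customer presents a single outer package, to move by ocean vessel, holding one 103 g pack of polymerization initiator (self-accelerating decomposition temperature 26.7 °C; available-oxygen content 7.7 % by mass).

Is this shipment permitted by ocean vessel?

No

Self-accelerating decomposition temperature 26.7 °C meets the Code DG2 criterion (Self-Reactive), so the polymerization initiator is Code DG2.
Code DG2 quantity: 103 g.
That exceeds the Code DG2 ocean vessel limit of 100 g.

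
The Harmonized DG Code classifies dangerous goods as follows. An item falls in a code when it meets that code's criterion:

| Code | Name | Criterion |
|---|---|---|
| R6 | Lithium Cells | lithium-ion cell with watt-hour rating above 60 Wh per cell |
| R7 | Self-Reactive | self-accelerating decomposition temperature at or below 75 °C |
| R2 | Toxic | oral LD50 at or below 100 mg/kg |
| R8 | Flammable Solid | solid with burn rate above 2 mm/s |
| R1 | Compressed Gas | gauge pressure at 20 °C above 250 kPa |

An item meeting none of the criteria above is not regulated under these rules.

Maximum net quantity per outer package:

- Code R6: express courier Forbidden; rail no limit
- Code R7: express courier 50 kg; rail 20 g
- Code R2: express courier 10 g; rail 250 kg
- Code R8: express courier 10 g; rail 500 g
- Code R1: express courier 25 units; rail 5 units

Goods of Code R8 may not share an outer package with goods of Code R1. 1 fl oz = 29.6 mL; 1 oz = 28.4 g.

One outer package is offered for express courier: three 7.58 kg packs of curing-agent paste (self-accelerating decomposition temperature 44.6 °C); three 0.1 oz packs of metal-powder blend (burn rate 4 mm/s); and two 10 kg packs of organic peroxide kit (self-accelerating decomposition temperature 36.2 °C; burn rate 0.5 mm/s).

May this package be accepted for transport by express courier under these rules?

With self-accelerating decomposition temperature 44.6 °C (≤ 75 °C), the curing-agent paste falls in Code R7.
Burn rate 4 mm/s meets the Code R8 criterion (Flammable Solid), so the metal-powder blend is Code R8.
With self-accelerating decomposition temperature 36.2 °C (≤ 75 °C), the organic peroxide kit falls in Code R7.
Code R8 quantity: three 0.1 oz packs = 8.52 g.
8.52 g is within the express courier limit of 10 g for Code R8.
Code R7 net quantity: (three 7.58 kg packs = 22.74 kg) + (two 10 kg packs = 20 kg) = 42.74 kg.
42.74 kg ≤ 50 kg (express courier limit, Code R7) — within limit.
The segregation rule (Code R8 with Code R1) does not apply to Code R8 with Code R7.
Every hazard code is within its express courier limit and no segregation rule is violated.

Yes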